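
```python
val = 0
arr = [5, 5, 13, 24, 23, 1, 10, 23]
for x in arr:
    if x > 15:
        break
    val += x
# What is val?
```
Trace:
  val=0
  val=5, x=5
  val=10, x=5
  val=23, x=13
  val=23, x=24

Final answer: 23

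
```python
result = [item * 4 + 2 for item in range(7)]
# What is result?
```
Trace:
  item=0
  item=1
  item=2
  item=3
  item=4
  item=5
  item=6
  result=[2, 6, 10, 14, 18, 22, 26]

Final answer: [2, 6, 10, 14, 18, 22, 26]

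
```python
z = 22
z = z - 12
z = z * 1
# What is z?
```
Trace:
  z=22
  z=10
  z=10

Final answer: 10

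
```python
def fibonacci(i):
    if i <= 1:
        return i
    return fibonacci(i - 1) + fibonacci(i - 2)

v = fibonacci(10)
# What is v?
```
Call trace (a repeated sub-call is expanded the first time; later identical calls just restate its return value):
fibonacci(i=10)
  fibonacci(i=9)
    fibonacci(i=8)
      fibonacci(i=7)
        fibonacci(i=6)
          fibonacci(i=5)
            fibonacci(i=4)
              fibonacci(i=3)
                fibonacci(i=2)
                  fibonacci(i=1)
                  -> return 1
                  fibonacci(i=0)
                  -> return 0
                -> return 1
                fibonacci(i=1)
                -> return 1
              -> return 2
              fibonacci(i=2) -> return 1  (same call as traced above)
            -> return 3
            fibonacci(i=3) -> return 2  (same call as traced above)
          -> return 5
          fibonacci(i=4) -> return 3  (same call as traced above)
        -> return 8
        fibonacci(i=5) -> return 5  (same call as traced above)
      -> return 13
      fibonacci(i=6) -> return 8  (same call as traced above)
    -> return 21
    fibonacci(i=7) -> return 13  (same call as traced above)
  -> return 34
  fibonacci(i=8) -> return 21  (same call as traced above)
-> return 55

Final answer: 55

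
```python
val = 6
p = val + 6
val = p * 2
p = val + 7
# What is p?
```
Trace:
  val=6
  val=6, p=12
  val=24, p=12
  val=24, p=31

Final answer: 31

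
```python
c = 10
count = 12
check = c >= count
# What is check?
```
Trace:
  c=10
  c=10, count=12
  c=10, count=12, check=False

Final answer: False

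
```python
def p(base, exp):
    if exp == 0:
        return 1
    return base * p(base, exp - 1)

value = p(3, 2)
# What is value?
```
Call trace:
p(base=3, exp=2)
  p(base=3, exp=1)
    p(base=3, exp=0)
    -> return 1
  -> return 3
-> return 9

Final answer: 9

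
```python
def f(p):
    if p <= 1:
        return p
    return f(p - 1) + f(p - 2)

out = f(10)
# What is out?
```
Call trace (a repeated sub-call is expanded the first time; later identical calls just restate its return value):
f(p=10)
  f(p=9)
    f(p=8)
      f(p=7)
        f(p=6)
          f(p=5)
            f(p=4)
              f(p=3)
                f(p=2)
                  f(p=1)
                  -> return 1
                  f(p=0)
                  -> return 0
                -> return 1
                f(p=1)
                -> return 1
              -> return 2
              f(p=2) -> return 1  (same call as traced above)
            -> return 3
            f(p=3) -> return 2  (same call as traced above)
          -> return 5
          f(p=4) -> return 3  (same call as traced above)
        -> return 8
        f(p=5) -> return 5  (same call as traced above)
      -> return 13
      f(p=6) -> return 8  (same call as traced above)
    -> return 21
    f(p=7) -> return 13  (same call as traced above)
  -> return 34
  f(p=8) -> return 21  (same call as traced above)
-> return 55

Final answer: 55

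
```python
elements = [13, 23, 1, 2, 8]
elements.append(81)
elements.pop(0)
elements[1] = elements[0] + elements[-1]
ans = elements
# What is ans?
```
Trace:
  elements=[13, 23, 1, 2, 8]
  elements=[13, 23, 1, 2, 8, 81]
  elements=[23, 1, 2, 8, 81]
  elements=[23, 104, 2, 8, 81]
  elements=[23, 104, 2, 8, 81], ans=[23, 104, 2, 8, 81]

Final answer: [23, 104, 2, 8, 81]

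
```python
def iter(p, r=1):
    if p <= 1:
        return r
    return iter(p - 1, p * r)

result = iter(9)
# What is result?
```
Call trace:
iter(p=9, r=1)
  iter(p=8, r=9)
    iter(p=7, r=72)
      iter(p=6, r=504)
        iter(p=5, r=3024)
          iter(p=4, r=15120)
            iter(p=3, r=60480)
              iter(p=2, r=181440)
                iter(p=1, r=362880)
                -> return 362880
              -> return 362880
            -> return 362880
          -> return 362880
        -> return 362880
      -> return 362880
    -> return 362880
  -> return 362880
-> return 362880

Final answer: 362880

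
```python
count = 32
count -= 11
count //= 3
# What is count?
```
Trace:
  count=32
  count=21
  count=7

Final answer: 7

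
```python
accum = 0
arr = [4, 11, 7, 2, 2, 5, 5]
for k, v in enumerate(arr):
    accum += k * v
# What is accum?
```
Trace:
  accum=0
  accum=0, k=0, v=4
  accum=11, k=1, v=11
  accum=25, k=2, v=7
  accum=31, k=3, v=2
  accum=39, k=4, v=2
  accum=64, k=5, v=5
  accum=94, k=6, v=5

Final answer: 94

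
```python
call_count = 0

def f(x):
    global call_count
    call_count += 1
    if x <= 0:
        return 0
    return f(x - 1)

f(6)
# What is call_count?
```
Call trace:
f(x=6)
  f(x=5)
    f(x=4)
      f(x=3)
        f(x=2)
          f(x=1)
            f(x=0)
            -> return 0
          -> return 0
        -> return 0
      -> return 0
    -> return 0
  -> return 0
-> return 0

call_count is incremented once per call. f is entered once for each x = 6, 5, 4, 3, 2, 1, 0 (the x <= 0 call returns without recursing), i.e. 6 + 1 calls.
call_count = 7

Final answer: 7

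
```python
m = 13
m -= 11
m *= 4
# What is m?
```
Trace:
  m=13
  m=2
  m=8

Final answer: 8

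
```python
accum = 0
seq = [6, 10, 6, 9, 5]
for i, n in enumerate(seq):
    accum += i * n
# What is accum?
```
Trace:
  accum=0
  accum=0, i=0, n=6
  accum=10, i=1, n=10
  accum=22, i=2, n=6
  accum=49, i=3, n=9
  accum=69, i=4, n=5

Final answer: 69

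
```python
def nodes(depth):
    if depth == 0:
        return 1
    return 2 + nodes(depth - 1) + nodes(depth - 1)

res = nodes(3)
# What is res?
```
Call trace (a repeated sub-call is expanded the first time; later identical calls just restate its return value):
nodes(depth=3)
  nodes(depth=2)
    nodes(depth=1)
      nodes(depth=0)
      -> return 1
      nodes(depth=0)
      -> return 1
    -> return 4
    nodes(depth=1) -> return 4  (same call as traced above)
  -> return 10
  nodes(depth=2) -> return 10  (same call as traced above)
-> return 22

Final answer: 22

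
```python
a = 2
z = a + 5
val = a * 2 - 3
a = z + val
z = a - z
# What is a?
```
Trace:
  a=2
  a=2, z=7
  a=2, z=7, val=1
  a=8, z=7, val=1
  a=8, z=1, val=1

Final answer: 8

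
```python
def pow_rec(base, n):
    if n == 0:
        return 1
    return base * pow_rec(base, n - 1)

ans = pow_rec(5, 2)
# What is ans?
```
Call trace:
pow_rec(base=5, n=2)
  pow_rec(base=5, n=1)
    pow_rec(base=5, n=0)
    -> return 1
  -> return 5
-> return 25

Final answer: 25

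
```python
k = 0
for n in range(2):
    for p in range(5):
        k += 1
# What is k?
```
Trace:
  k=0
  k=1, n=0, p=0
  k=2, n=0, p=1
  k=3, n=0, p=2
  k=4, n=0, p=3
  k=5, n=0, p=4
  k=6, n=1, p=0
  k=7, n=1, p=1
  k=8, n=1, p=2
  k=9, n=1, p=3
  k=10, n=1, p=4

Final answer: 10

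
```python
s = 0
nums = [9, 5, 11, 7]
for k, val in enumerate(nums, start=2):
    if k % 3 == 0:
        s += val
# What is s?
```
Trace:
  s=0
  s=0, k=2, val=9
  s=5, k=3, val=5
  s=5, k=4, val=11
  s=5, k=5, val=7

Final answer: 5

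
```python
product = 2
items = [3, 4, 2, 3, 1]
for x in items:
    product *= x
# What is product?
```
Trace:
  product=2
  product=6, x=3
  product=24, x=4
  product=48, x=2
  product=144, x=3
  product=144, x=1

Final answer: 144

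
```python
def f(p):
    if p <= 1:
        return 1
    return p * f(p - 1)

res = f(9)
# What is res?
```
Call trace:
f(p=9)
  f(p=8)
    f(p=7)
      f(p=6)
        f(p=5)
          f(p=4)
            f(p=3)
              f(p=2)
                f(p=1)
                -> return 1
              -> return 2
            -> return 6
          -> return 24
        -> return 120
      -> return 720
    -> return 5040
  -> return 40320
-> return 362880

Final answer: 362880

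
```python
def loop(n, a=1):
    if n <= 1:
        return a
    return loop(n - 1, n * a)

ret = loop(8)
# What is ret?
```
Call trace:
loop(n=8, a=1)
  loop(n=7, a=8)
    loop(n=6, a=56)
      loop(n=5, a=336)
        loop(n=4, a=1680)
          loop(n=3, a=6720)
            loop(n=2, a=20160)
              loop(n=1, a=40320)
              -> return 40320
            -> return 40320
          -> return 40320
        -> return 40320
      -> return 40320
    -> return 40320
  -> return 40320
-> return 40320

Final answer: 40320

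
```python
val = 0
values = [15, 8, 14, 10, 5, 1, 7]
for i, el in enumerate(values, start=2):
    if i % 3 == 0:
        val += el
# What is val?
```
Trace:
  val=0
  val=0, i=2, el=15
  val=8, i=3, el=8
  val=8, i=4, el=14
  val=8, i=5, el=10
  val=13, i=6, el=5
  val=13, i=7, el=1
  val=13, i=8, el=7

Final answer: 13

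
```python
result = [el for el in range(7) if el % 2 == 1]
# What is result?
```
Trace:
  el=0
  el=1
  el=2
  el=3
  el=4
  el=5
  el=6
  result=[1, 3, 5]

Final answer: [1, 3, 5]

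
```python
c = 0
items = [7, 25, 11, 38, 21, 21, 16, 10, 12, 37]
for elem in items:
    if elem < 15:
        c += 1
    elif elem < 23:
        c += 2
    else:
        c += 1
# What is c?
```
Trace:
  c=0
  c=1, elem=7
  c=2, elem=25
  c=3, elem=11
  c=4, elem=38
  c=6, elem=21
  c=8, elem=21
  c=10, elem=16
  c=11, elem=10
  c=12, elem=12
  c=13, elem=37

Final answer: 13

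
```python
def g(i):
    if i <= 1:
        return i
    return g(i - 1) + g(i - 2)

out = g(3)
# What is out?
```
Call trace:
g(i=3)
  g(i=2)
    g(i=1)
    -> return 1
    g(i=0)
    -> return 0
  -> return 1
  g(i=1)
  -> return 1
-> return 2

Final answer: 2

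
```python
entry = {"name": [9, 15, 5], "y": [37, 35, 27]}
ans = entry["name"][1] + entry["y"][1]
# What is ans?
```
Trace:
  entry={'name': [9, 15, 5], 'y': [37, 35, 27]}
  entry={'name': [9, 15, 5], 'y': [37, 35, 27]}, ans=50

Final answer: 50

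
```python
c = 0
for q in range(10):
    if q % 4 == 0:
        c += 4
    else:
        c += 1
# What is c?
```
Trace:
  c=0
  c=4, q=0
  c=5, q=1
  c=6, q=2
  c=7, q=3
  c=11, q=4
  c=12, q=5
  c=13, q=6
  c=14, q=7
  c=18, q=8
  c=19, q=9

Final answer: 19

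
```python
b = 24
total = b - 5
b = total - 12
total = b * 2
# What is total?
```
Trace:
  b=24
  b=24, total=19
  b=7, total=19
  b=7, total=14

Final answer: 14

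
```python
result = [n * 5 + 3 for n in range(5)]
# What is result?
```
Trace:
  n=0
  n=1
  n=2
  n=3
  n=4
  result=[3, 8, 13, 18, 23]

Final answer: [3, 8, 13, 18, 23]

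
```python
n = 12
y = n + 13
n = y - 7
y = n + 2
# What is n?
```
Trace:
  n=12
  n=12, y=25
  n=18, y=25
  n=18, y=20

Final answer: 18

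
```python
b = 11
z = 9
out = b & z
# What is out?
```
Trace:
  b=11
  b=11, z=9
  b=11, z=9, out=9

Final answer: 9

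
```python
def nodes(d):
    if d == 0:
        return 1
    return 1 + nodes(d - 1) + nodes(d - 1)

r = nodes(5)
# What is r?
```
Call trace (a repeated sub-call is expanded the first time; later identical calls just restate its return value):
nodes(d=5)
  nodes(d=4)
    nodes(d=3)
      nodes(d=2)
        nodes(d=1)
          nodes(d=0)
          -> return 1
          nodes(d=0)
          -> return 1
        -> return 3
        nodes(d=1) -> return 3  (same call as traced above)
      -> return 7
      nodes(d=2) -> return 7  (same call as traced above)
    -> return 15
    nodes(d=3) -> return 15  (same call as traced above)
  -> return 31
  nodes(d=4) -> return 31  (same call as traced above)
-> return 63

Final answer: 63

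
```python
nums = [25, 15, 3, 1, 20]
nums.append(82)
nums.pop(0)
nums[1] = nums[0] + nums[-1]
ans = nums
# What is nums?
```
Trace:
  nums=[25, 15, 3, 1, 20]
  nums=[25, 15, 3, 1, 20, 82]
  nums=[15, 3, 1, 20, 82]
  nums=[15, 97, 1, 20, 82]
  nums=[15, 97, 1, 20, 82], ans=[15, 97, 1, 20, 82]

Final answer: [15, 97, 1, 20, 82]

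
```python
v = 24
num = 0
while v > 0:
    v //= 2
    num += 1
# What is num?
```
Trace:
  v=24
  v=24, num=0
  v=12, num=1
  v=6, num=2
  v=3, num=3
  v=1, num=4
  v=0, num=5

Final answer: 5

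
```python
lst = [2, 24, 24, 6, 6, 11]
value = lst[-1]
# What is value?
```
Trace:
  lst=[2, 24, 24, 6, 6, 11]
  lst=[2, 24, 24, 6, 6, 11], value=11

Final answer: 11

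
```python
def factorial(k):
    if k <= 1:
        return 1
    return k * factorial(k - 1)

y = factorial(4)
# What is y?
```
Call trace:
factorial(k=4)
  factorial(k=3)
    factorial(k=2)
      factorial(k=1)
      -> return 1
    -> return 2
  -> return 6
-> return 24

Final answer: 24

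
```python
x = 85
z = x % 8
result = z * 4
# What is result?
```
Trace:
  x=85
  x=85, z=5
  x=85, z=5, result=20

Final answer: 20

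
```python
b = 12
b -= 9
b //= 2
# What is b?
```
Trace:
  b=12
  b=3
  b=1

Final answer: 1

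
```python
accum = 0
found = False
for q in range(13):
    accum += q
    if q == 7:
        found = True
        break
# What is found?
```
Trace:
  accum=0
  accum=0, found=False
  accum=0, found=False, q=0
  accum=1, found=False, q=1
  accum=3, found=False, q=2
  accum=6, found=False, q=3
  accum=10, found=False, q=4
  accum=15, found=False, q=5
  accum=21, found=False, q=6
  accum=28, found=True, q=7

Final answer: True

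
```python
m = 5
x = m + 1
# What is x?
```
Trace:
  m=5
  m=5, x=6

Final answer: 6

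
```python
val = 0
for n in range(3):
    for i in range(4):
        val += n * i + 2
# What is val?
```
Trace:
  val=0
  val=2, n=0, i=0
  val=4, n=0, i=1
  val=6, n=0, i=2
  val=8, n=0, i=3
  val=10, n=1, i=0
  val=13, n=1, i=1
  val=17, n=1, i=2
  val=22, n=1, i=3
  val=24, n=2, i=0
  val=28, n=2, i=1
  val=34, n=2, i=2
  val=42, n=2, i=3

Final answer: 42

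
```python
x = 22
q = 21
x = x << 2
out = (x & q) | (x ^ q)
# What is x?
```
Trace:
  x=22
  x=22, q=21
  x=88, q=21
  x=88, q=21, out=93

Final answer: 88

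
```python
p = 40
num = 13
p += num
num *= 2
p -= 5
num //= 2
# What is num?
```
Trace:
  p=40
  p=40, num=13
  p=53, num=13
  p=53, num=26
  p=48, num=26
  p=48, num=13

Final answer: 13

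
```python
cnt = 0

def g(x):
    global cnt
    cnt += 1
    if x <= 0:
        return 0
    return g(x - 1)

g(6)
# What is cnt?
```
Call trace:
g(x=6)
  g(x=5)
    g(x=4)
      g(x=3)
        g(x=2)
          g(x=1)
            g(x=0)
            -> return 0
          -> return 0
        -> return 0
      -> return 0
    -> return 0
  -> return 0
-> return 0

cnt is incremented once per call. g is entered once for each x = 6, 5, 4, 3, 2, 1, 0 (the x <= 0 call returns without recursing), i.e. 6 + 1 calls.
cnt = 7

Final answer: 7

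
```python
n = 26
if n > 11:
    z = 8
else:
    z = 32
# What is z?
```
Trace:
  n=26
  n=26, z=8

Final answer: 8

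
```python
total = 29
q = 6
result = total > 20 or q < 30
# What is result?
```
Trace:
  total=29
  total=29, q=6
  total=29, q=6, result=True

Final answer: True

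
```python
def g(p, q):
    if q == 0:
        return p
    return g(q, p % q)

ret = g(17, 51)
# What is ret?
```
Call trace:
g(p=17, q=51)
  g(p=51, q=17)
    g(p=17, q=0)
    -> return 17
  -> return 17
-> return 17

Final answer: 17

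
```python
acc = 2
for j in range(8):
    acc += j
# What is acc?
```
Trace:
  acc=2
  acc=2, j=0
  acc=3, j=1
  acc=5, j=2
  acc=8, j=3
  acc=12, j=4
  acc=17, j=5
  acc=23, j=6
  acc=30, j=7

Final answer: 30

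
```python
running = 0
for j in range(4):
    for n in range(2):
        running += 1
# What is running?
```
Trace:
  running=0
  running=1, j=0, n=0
  running=2, j=0, n=1
  running=3, j=1, n=0
  running=4, j=1, n=1
  running=5, j=2, n=0
  running=6, j=2, n=1
  running=7, j=3, n=0
  running=8, j=3, n=1

Final answer: 8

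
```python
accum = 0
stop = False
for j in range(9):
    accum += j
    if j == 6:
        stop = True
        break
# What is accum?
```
Trace:
  accum=0
  accum=0, stop=False
  accum=0, stop=False, j=0
  accum=1, stop=False, j=1
  accum=3, stop=False, j=2
  accum=6, stop=False, j=3
  accum=10, stop=False, j=4
  accum=15, stop=False, j=5
  accum=21, stop=True, j=6

Final answer: 21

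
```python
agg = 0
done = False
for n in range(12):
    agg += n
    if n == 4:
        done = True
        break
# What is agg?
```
Trace:
  agg=0
  agg=0, done=False
  agg=0, done=False, n=0
  agg=1, done=False, n=1
  agg=3, done=False, n=2
  agg=6, done=False, n=3
  agg=10, done=True, n=4

Final answer: 10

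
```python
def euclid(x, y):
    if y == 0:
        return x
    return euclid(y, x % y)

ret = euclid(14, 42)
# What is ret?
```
Call trace:
euclid(x=14, y=42)
  euclid(x=42, y=14)
    euclid(x=14, y=0)
    -> return 14
  -> return 14
-> return 14

Final answer: 14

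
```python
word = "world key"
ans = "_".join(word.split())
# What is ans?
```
Trace:
  word='world key'
  word='world key', ans='world_key'

Final answer: 'world_key'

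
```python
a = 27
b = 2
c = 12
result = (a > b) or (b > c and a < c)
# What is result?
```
Trace:
  a=27
  a=27, b=2
  a=27, b=2, c=12
  a=27, b=2, c=12, result=True

Final answer: True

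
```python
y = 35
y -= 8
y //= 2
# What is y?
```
Trace:
  y=35
  y=27
  y=13

Final answer: 13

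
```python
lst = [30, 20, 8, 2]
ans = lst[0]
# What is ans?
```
Trace:
  lst=[30, 20, 8, 2]
  lst=[30, 20, 8, 2], ans=30

Final answer: 30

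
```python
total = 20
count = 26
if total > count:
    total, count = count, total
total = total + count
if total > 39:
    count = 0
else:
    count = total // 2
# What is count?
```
Trace:
  total=20
  total=20, count=26
  total=20, count=26
  total=46, count=26
  total=46, count=0

Final answer: 0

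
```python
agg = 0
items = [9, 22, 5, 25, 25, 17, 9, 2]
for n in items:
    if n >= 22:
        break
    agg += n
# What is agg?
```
Trace:
  agg=0
  agg=9, n=9
  agg=9, n=22

Final answer: 9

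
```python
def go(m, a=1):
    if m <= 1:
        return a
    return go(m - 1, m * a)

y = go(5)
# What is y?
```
Call trace:
go(m=5, a=1)
  go(m=4, a=5)
    go(m=3, a=20)
      go(m=2, a=60)
        go(m=1, a=120)
        -> return 120
      -> return 120
    -> return 120
  -> return 120
-> return 120

Final answer: 120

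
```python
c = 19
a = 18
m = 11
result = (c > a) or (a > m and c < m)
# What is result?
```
Trace:
  c=19
  c=19, a=18
  c=19, a=18, m=11
  c=19, a=18, m=11, result=True

Final answer: True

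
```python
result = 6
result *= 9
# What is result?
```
Trace:
  result=6
  result=54

Final answer: 54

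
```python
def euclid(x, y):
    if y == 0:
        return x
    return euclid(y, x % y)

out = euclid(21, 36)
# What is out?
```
Call trace:
euclid(x=21, y=36)
  euclid(x=36, y=21)
    euclid(x=21, y=15)
      euclid(x=15, y=6)
        euclid(x=6, y=3)
          euclid(x=3, y=0)
          -> return 3
        -> return 3
      -> return 3
    -> return 3
  -> return 3
-> return 3

Final answer: 3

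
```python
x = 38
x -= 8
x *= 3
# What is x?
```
Trace:
  x=38
  x=30
  x=90

Final answer: 90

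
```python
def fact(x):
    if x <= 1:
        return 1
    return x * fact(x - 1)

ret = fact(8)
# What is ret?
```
Call trace:
fact(x=8)
  fact(x=7)
    fact(x=6)
      fact(x=5)
        fact(x=4)
          fact(x=3)
            fact(x=2)
              fact(x=1)
              -> return 1
            -> return 2
          -> return 6
        -> return 24
      -> return 120
    -> return 720
  -> return 5040
-> return 40320

Final answer: 40320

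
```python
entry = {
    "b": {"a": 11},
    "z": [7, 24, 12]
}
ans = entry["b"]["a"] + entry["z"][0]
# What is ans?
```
Trace:
  entry={'b': {'a': 11}, 'z': [7, 24, 12]}
  entry={'b': {'a': 11}, 'z': [7, 24, 12]}, ans=18

Final answer: 18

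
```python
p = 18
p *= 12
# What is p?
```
Trace:
  p=18
  p=216

Final answer: 216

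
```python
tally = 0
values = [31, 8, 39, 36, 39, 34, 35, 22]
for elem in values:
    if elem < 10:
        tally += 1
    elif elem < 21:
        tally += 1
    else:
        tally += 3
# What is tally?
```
Trace:
  tally=0
  tally=3, elem=31
  tally=4, elem=8
  tally=7, elem=39
  tally=10, elem=36
  tally=13, elem=39
  tally=16, elem=34
  tally=19, elem=35
  tally=22, elem=22

Final answer: 22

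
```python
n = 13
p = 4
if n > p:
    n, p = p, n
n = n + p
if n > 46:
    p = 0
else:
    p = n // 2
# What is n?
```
Trace:
  n=13
  n=13, p=4
  n=4, p=13
  n=17, p=13
  n=17, p=8

Final answer: 17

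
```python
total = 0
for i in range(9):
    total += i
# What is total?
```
Trace:
  total=0
  total=0, i=0
  total=1, i=1
  total=3, i=2
  total=6, i=3
  total=10, i=4
  total=15, i=5
  total=21, i=6
  total=28, i=7
  total=36, i=8

Final answer: 36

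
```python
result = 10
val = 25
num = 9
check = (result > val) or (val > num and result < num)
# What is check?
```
Trace:
  result=10
  result=10, val=25
  result=10, val=25, num=9
  result=10, val=25, num=9, check=False

Final answer: False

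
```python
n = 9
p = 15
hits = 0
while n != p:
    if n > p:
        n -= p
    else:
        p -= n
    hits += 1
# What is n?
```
Trace:
  n=9
  n=9, p=15
  n=9, p=15, hits=0
  n=9, p=6, hits=1
  n=3, p=6, hits=2
  n=3, p=3, hits=3

Final answer: 3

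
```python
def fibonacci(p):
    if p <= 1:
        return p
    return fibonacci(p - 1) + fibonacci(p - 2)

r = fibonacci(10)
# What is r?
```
Call trace (a repeated sub-call is expanded the first time; later identical calls just restate its return value):
fibonacci(p=10)
  fibonacci(p=9)
    fibonacci(p=8)
      fibonacci(p=7)
        fibonacci(p=6)
          fibonacci(p=5)
            fibonacci(p=4)
              fibonacci(p=3)
                fibonacci(p=2)
                  fibonacci(p=1)
                  -> return 1
                  fibonacci(p=0)
                  -> return 0
                -> return 1
                fibonacci(p=1)
                -> return 1
              -> return 2
              fibonacci(p=2) -> return 1  (same call as traced above)
            -> return 3
            fibonacci(p=3) -> return 2  (same call as traced above)
          -> return 5
          fibonacci(p=4) -> return 3  (same call as traced above)
        -> return 8
        fibonacci(p=5) -> return 5  (same call as traced above)
      -> return 13
      fibonacci(p=6) -> return 8  (same call as traced above)
    -> return 21
    fibonacci(p=7) -> return 13  (same call as traced above)
  -> return 34
  fibonacci(p=8) -> return 21  (same call as traced above)
-> return 55

Final answer: 55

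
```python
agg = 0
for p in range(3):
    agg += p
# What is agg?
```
Trace:
  agg=0
  agg=0, p=0
  agg=1, p=1
  agg=3, p=2

Final answer: 3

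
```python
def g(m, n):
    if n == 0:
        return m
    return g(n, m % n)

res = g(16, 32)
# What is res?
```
Call trace:
g(m=16, n=32)
  g(m=32, n=16)
    g(m=16, n=0)
    -> return 16
  -> return 16
-> return 16

Final answer: 16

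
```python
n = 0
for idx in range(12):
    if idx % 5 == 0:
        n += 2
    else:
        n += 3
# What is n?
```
Trace:
  n=0
  n=2, idx=0
  n=5, idx=1
  n=8, idx=2
  n=11, idx=3
  n=14, idx=4
  n=16, idx=5
  n=19, idx=6
  n=22, idx=7
  n=25, idx=8
  n=28, idx=9
  n=30, idx=10
  n=33, idx=11

Final answer: 33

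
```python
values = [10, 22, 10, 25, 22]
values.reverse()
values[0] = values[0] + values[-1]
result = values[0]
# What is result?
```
Trace:
  values=[10, 22, 10, 25, 22]
  values=[22, 25, 10, 22, 10]
  values=[32, 25, 10, 22, 10]
  values=[32, 25, 10, 22, 10], result=32

Final answer: 32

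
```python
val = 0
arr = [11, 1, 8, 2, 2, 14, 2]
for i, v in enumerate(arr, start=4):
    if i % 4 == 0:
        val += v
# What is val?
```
Trace:
  val=0
  val=11, i=4, v=11
  val=11, i=5, v=1
  val=11, i=6, v=8
  val=11, i=7, v=2
  val=13, i=8, v=2
  val=13, i=9, v=14
  val=13, i=10, v=2

Final answer: 13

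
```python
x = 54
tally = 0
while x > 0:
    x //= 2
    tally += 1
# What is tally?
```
Trace:
  x=54
  x=54, tally=0
  x=27, tally=1
  x=13, tally=2
  x=6, tally=3
  x=3, tally=4
  x=1, tally=5
  x=0, tally=6

Final answer: 6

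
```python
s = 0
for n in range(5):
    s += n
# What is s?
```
Trace:
  s=0
  s=0, n=0
  s=1, n=1
  s=3, n=2
  s=6, n=3
  s=10, n=4

Final answer: 10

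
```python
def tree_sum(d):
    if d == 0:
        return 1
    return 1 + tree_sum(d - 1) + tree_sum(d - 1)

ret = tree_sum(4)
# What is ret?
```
Call trace (a repeated sub-call is expanded the first time; later identical calls just restate its return value):
tree_sum(d=4)
  tree_sum(d=3)
    tree_sum(d=2)
      tree_sum(d=1)
        tree_sum(d=0)
        -> return 1
        tree_sum(d=0)
        -> return 1
      -> return 3
      tree_sum(d=1) -> return 3  (same call as traced above)
    -> return 7
    tree_sum(d=2) -> return 7  (same call as traced above)
  -> return 15
  tree_sum(d=3) -> return 15  (same call as traced above)
-> return 31

Final answer: 31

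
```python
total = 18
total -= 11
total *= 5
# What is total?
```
Trace:
  total=18
  total=7
  total=35

Final answer: 35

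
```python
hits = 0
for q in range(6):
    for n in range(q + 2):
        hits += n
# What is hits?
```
Trace:
  hits=0
  hits=0, q=0, n=0
  hits=1, q=0, n=1
  hits=1, q=1, n=0
  hits=2, q=1, n=1
  hits=4, q=1, n=2
  hits=4, q=2, n=0
  hits=5, q=2, n=1
  hits=7, q=2, n=2
  hits=10, q=2, n=3
  hits=10, q=3, n=0
  hits=11, q=3, n=1
  hits=13, q=3, n=2
  hits=16, q=3, n=3
  hits=20, q=3, n=4
  hits=20, q=4, n=0
  hits=21, q=4, n=1
  hits=23, q=4, n=2
  hits=26, q=4, n=3
  hits=30, q=4, n=4
  hits=35, q=4, n=5
  hits=35, q=5, n=0
  hits=36, q=5, n=1
  hits=38, q=5, n=2
  hits=41, q=5, n=3
  hits=45, q=5, n=4
  hits=50, q=5, n=5
  hits=56, q=5, n=6

Final answer: 56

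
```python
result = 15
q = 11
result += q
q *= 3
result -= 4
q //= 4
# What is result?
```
Trace:
  result=15
  result=15, q=11
  result=26, q=11
  result=26, q=33
  result=22, q=33
  result=22, q=8

Final answer: 22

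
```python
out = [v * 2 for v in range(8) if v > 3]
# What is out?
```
Trace:
  v=0
  v=1
  v=2
  v=3
  v=4
  v=5
  v=6
  v=7
  out=[8, 10, 12, 14]

Final answer: [8, 10, 12, 14]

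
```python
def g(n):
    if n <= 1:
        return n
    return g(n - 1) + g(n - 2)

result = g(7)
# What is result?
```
Call trace (a repeated sub-call is expanded the first time; later identical calls just restate its return value):
g(n=7)
  g(n=6)
    g(n=5)
      g(n=4)
        g(n=3)
          g(n=2)
            g(n=1)
            -> return 1
            g(n=0)
            -> return 0
          -> return 1
          g(n=1)
          -> return 1
        -> return 2
        g(n=2) -> return 1  (same call as traced above)
      -> return 3
      g(n=3) -> return 2  (same call as traced above)
    -> return 5
    g(n=4) -> return 3  (same call as traced above)
  -> return 8
  g(n=5) -> return 5  (same call as traced above)
-> return 13

Final answer: 13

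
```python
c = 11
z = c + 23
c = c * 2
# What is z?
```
Trace:
  c=11
  c=11, z=34
  c=22, z=34

Final answer: 34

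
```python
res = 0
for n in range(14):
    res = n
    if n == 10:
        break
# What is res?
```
Trace:
  res=0
  res=0, n=0
  res=1, n=1
  res=2, n=2
  res=3, n=3
  res=4, n=4
  res=5, n=5
  res=6, n=6
  res=7, n=7
  res=8, n=8
  res=9, n=9
  res=10, n=10

Final answer: 10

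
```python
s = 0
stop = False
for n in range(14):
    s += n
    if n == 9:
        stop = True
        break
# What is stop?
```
Trace:
  s=0
  s=0, stop=False
  s=0, stop=False, n=0
  s=1, stop=False, n=1
  s=3, stop=False, n=2
  s=6, stop=False, n=3
  s=10, stop=False, n=4
  s=15, stop=False, n=5
  s=21, stop=False, n=6
  s=28, stop=False, n=7
  s=36, stop=False, n=8
  s=45, stop=True, n=9

Final answer: True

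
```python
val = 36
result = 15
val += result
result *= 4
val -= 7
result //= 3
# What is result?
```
Trace:
  val=36
  val=36, result=15
  val=51, result=15
  val=51, result=60
  val=44, result=60
  val=44, result=20

Final answer: 20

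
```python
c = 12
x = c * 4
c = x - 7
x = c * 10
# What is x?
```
Trace:
  c=12
  c=12, x=48
  c=41, x=48
  c=41, x=410

Final answer: 410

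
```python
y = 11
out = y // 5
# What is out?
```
Trace:
  y=11
  y=11, out=2

Final answer: 2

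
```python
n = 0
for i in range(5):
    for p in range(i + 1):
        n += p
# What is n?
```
Trace:
  n=0
  n=0, i=0, p=0
  n=0, i=1, p=0
  n=1, i=1, p=1
  n=1, i=2, p=0
  n=2, i=2, p=1
  n=4, i=2, p=2
  n=4, i=3, p=0
  n=5, i=3, p=1
  n=7, i=3, p=2
  n=10, i=3, p=3
  n=10, i=4, p=0
  n=11, i=4, p=1
  n=13, i=4, p=2
  n=16, i=4, p=3
  n=20, i=4, p=4

Final answer: 20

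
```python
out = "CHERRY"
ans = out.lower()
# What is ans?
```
Trace:
  out='CHERRY'
  out='CHERRY', ans='cherry'

Final answer: 'cherry'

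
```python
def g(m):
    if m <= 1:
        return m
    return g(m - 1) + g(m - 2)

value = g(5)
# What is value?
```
Call trace (a repeated sub-call is expanded the first time; later identical calls just restate its return value):
g(m=5)
  g(m=4)
    g(m=3)
      g(m=2)
        g(m=1)
        -> return 1
        g(m=0)
        -> return 0
      -> return 1
      g(m=1)
      -> return 1
    -> return 2
    g(m=2) -> return 1  (same call as traced above)
  -> return 3
  g(m=3) -> return 2  (same call as traced above)
-> return 5

Final answer: 5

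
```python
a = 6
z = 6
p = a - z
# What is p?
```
Trace:
  a=6
  a=6, z=6
  a=6, z=6, p=0

Final answer: 0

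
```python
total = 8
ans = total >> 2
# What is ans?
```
Trace:
  total=8
  total=8, ans=2

Final answer: 2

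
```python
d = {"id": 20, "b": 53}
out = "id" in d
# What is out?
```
Trace:
  d={'id': 20, 'b': 53}
  d={'id': 20, 'b': 53}, out=True

Final answer: True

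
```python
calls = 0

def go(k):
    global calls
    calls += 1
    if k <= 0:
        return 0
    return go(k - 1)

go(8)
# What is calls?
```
Call trace:
go(k=8)
  go(k=7)
    go(k=6)
      go(k=5)
        go(k=4)
          go(k=3)
            go(k=2)
              go(k=1)
                go(k=0)
                -> return 0
              -> return 0
            -> return 0
          -> return 0
        -> return 0
      -> return 0
    -> return 0
  -> return 0
-> return 0

calls is incremented once per call. go is entered once for each k = 8, 7, 6, 5, 4, 3, 2, 1, 0 (the k <= 0 call returns without recursing), i.e. 8 + 1 calls.
calls = 9

Final answer: 9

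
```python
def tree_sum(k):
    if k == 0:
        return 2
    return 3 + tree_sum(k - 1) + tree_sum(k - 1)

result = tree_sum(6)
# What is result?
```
Call trace (a repeated sub-call is expanded the first time; later identical calls just restate its return value):
tree_sum(k=6)
  tree_sum(k=5)
    tree_sum(k=4)
      tree_sum(k=3)
        tree_sum(k=2)
          tree_sum(k=1)
            tree_sum(k=0)
            -> return 2
            tree_sum(k=0)
            -> return 2
          -> return 7
          tree_sum(k=1) -> return 7  (same call as traced above)
        -> return 17
        tree_sum(k=2) -> return 17  (same call as traced above)
      -> return 37
      tree_sum(k=3) -> return 37  (same call as traced above)
    -> return 77
    tree_sum(k=4) -> return 77  (same call as traced above)
  -> return 157
  tree_sum(k=5) -> return 157  (same call as traced above)
-> return 317

Final answer: 317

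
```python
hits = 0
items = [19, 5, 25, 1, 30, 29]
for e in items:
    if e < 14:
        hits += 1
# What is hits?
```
Trace:
  hits=0
  hits=0, e=19
  hits=1, e=5
  hits=1, e=25
  hits=2, e=1
  hits=2, e=30
  hits=2, e=29

Final answer: 2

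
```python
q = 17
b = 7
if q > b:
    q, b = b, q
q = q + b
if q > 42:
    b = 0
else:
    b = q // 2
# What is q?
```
Trace:
  q=17
  q=17, b=7
  q=7, b=17
  q=24, b=17
  q=24, b=12

Final answer: 24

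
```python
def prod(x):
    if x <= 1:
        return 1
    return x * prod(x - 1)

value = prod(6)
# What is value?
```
Call trace:
prod(x=6)
  prod(x=5)
    prod(x=4)
      prod(x=3)
        prod(x=2)
          prod(x=1)
          -> return 1
        -> return 2
      -> return 6
    -> return 24
  -> return 120
-> return 720

Final answer: 720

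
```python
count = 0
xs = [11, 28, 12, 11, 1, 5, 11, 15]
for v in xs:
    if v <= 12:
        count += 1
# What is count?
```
Trace:
  count=0
  count=1, v=11
  count=1, v=28
  count=2, v=12
  count=3, v=11
  count=4, v=1
  count=5, v=5
  count=6, v=11
  count=6, v=15

Final answer: 6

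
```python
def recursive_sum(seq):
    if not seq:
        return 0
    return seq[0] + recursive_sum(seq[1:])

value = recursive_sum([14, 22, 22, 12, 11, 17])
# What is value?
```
Call trace:
recursive_sum(seq=[14, 22, 22, 12, 11, 17])
  recursive_sum(seq=[22, 22, 12, 11, 17])
    recursive_sum(seq=[22, 12, 11, 17])
      recursive_sum(seq=[12, 11, 17])
        recursive_sum(seq=[11, 17])
          recursive_sum(seq=[17])
            recursive_sum(seq=[])
            -> return 0
          -> return 17
        -> return 28
      -> return 40
    -> return 62
  -> return 84
-> return 98

Final answer: 98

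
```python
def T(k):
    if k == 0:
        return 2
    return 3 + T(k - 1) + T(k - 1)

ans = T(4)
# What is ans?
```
Call trace (a repeated sub-call is expanded the first time; later identical calls just restate its return value):
T(k=4)
  T(k=3)
    T(k=2)
      T(k=1)
        T(k=0)
        -> return 2
        T(k=0)
        -> return 2
      -> return 7
      T(k=1) -> return 7  (same call as traced above)
    -> return 17
    T(k=2) -> return 17  (same call as traced above)
  -> return 37
  T(k=3) -> return 37  (same call as traced above)
-> return 77

Final answer: 77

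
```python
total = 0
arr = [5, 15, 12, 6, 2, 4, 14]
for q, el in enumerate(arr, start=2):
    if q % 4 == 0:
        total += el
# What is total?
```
Trace:
  total=0
  total=0, q=2, el=5
  total=0, q=3, el=15
  total=12, q=4, el=12
  total=12, q=5, el=6
  total=12, q=6, el=2
  total=12, q=7, el=4
  total=26, q=8, el=14

Final answer: 26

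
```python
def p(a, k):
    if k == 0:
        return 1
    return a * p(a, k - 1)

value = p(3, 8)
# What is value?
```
Call trace:
p(a=3, k=8)
  p(a=3, k=7)
    p(a=3, k=6)
      p(a=3, k=5)
        p(a=3, k=4)
          p(a=3, k=3)
            p(a=3, k=2)
              p(a=3, k=1)
                p(a=3, k=0)
                -> return 1
              -> return 3
            -> return 9
          -> return 27
        -> return 81
      -> return 243
    -> return 729
  -> return 2187
-> return 6561

Final answer: 6561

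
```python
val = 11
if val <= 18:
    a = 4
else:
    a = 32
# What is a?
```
Trace:
  val=11
  val=11, a=4

Final answer: 4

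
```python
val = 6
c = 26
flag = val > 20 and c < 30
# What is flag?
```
Trace:
  val=6
  val=6, c=26
  val=6, c=26, flag=False

Final answer: False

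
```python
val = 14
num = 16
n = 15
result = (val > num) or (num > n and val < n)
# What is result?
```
Trace:
  val=14
  val=14, num=16
  val=14, num=16, n=15
  val=14, num=16, n=15, result=True

Final answer: True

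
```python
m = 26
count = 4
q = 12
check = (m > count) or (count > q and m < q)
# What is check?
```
Trace:
  m=26
  m=26, count=4
  m=26, count=4, q=12
  m=26, count=4, q=12, check=True

Final answer: True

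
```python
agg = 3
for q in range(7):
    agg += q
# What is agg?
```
Trace:
  agg=3
  agg=3, q=0
  agg=4, q=1
  agg=6, q=2
  agg=9, q=3
  agg=13, q=4
  agg=18, q=5
  agg=24, q=6

Final answer: 24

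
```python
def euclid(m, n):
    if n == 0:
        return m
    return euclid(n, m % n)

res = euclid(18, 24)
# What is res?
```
Call trace:
euclid(m=18, n=24)
  euclid(m=24, n=18)
    euclid(m=18, n=6)
      euclid(m=6, n=0)
      -> return 6
    -> return 6
  -> return 6
-> return 6

Final answer: 6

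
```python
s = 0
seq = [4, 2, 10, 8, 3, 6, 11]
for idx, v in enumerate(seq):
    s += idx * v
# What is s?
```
Trace:
  s=0
  s=0, idx=0, v=4
  s=2, idx=1, v=2
  s=22, idx=2, v=10
  s=46, idx=3, v=8
  s=58, idx=4, v=3
  s=88, idx=5, v=6
  s=154, idx=6, v=11

Final answer: 154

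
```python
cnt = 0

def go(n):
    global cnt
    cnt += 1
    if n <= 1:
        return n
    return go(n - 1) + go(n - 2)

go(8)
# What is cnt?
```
Call trace (a repeated sub-call is expanded the first time; later identical calls just restate its return value):
go(n=8)
  go(n=7)
    go(n=6)
      go(n=5)
        go(n=4)
          go(n=3)
            go(n=2)
              go(n=1)
              -> return 1
              go(n=0)
              -> return 0
            -> return 1
            go(n=1)
            -> return 1
          -> return 2
          go(n=2) -> return 1  (same call as traced above)
        -> return 3
        go(n=3) -> return 2  (same call as traced above)
      -> return 5
      go(n=4) -> return 3  (same call as traced above)
    -> return 8
    go(n=5) -> return 5  (same call as traced above)
  -> return 13
  go(n=6) -> return 8  (same call as traced above)
-> return 21

cnt is incremented once per call, so count the calls in each subtree. Let C(n) = number of calls made by go(n).
C(0) = C(1) = 1 (base case, no recursion); C(n) = 1 + C(n - 1) + C(n - 2) otherwise.
C(2) = 1 + C(1) + C(0) = 1 + 1 + 1 = 3
C(3) = 1 + C(2) + C(1) = 1 + 3 + 1 = 5
C(4) = 1 + C(3) + C(2) = 1 + 5 + 3 = 9
C(5) = 1 + C(4) + C(3) = 1 + 9 + 5 = 15
C(6) = 1 + C(5) + C(4) = 1 + 15 + 9 = 25
C(7) = 1 + C(6) + C(5) = 1 + 25 + 15 = 41
C(8) = 1 + C(7) + C(6) = 1 + 41 + 25 = 67
cnt = C(8) = 67

Final answer: 67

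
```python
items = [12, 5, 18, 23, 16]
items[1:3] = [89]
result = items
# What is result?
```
Trace:
  items=[12, 5, 18, 23, 16]
  items=[12, 89, 23, 16]
  items=[12, 89, 23, 16], result=[12, 89, 23, 16]

Final answer: [12, 89, 23, 16]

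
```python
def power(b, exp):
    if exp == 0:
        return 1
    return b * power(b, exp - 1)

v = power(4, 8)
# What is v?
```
Call trace:
power(b=4, exp=8)
  power(b=4, exp=7)
    power(b=4, exp=6)
      power(b=4, exp=5)
        power(b=4, exp=4)
          power(b=4, exp=3)
            power(b=4, exp=2)
              power(b=4, exp=1)
                power(b=4, exp=0)
                -> return 1
              -> return 4
            -> return 16
          -> return 64
        -> return 256
      -> return 1024
    -> return 4096
  -> return 16384
-> return 65536

Final answer: 65536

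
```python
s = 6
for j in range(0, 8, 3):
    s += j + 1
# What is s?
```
Trace:
  s=6
  s=7, j=0
  s=11, j=3
  s=18, j=6

Final answer: 18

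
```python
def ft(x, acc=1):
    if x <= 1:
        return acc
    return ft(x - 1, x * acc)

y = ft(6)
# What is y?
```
Call trace:
ft(x=6, acc=1)
  ft(x=5, acc=6)
    ft(x=4, acc=30)
      ft(x=3, acc=120)
        ft(x=2, acc=360)
          ft(x=1, acc=720)
          -> return 720
        -> return 720
      -> return 720
    -> return 720
  -> return 720
-> return 720

Final answer: 720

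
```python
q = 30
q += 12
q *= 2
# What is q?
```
Trace:
  q=30
  q=42
  q=84

Final answer: 84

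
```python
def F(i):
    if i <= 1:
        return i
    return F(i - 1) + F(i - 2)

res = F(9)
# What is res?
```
Call trace (a repeated sub-call is expanded the first time; later identical calls just restate its return value):
F(i=9)
  F(i=8)
    F(i=7)
      F(i=6)
        F(i=5)
          F(i=4)
            F(i=3)
              F(i=2)
                F(i=1)
                -> return 1
                F(i=0)
                -> return 0
              -> return 1
              F(i=1)
              -> return 1
            -> return 2
            F(i=2) -> return 1  (same call as traced above)
          -> return 3
          F(i=3) -> return 2  (same call as traced above)
        -> return 5
        F(i=4) -> return 3  (same call as traced above)
      -> return 8
      F(i=5) -> return 5  (same call as traced above)
    -> return 13
    F(i=6) -> return 8  (same call as traced above)
  -> return 21
  F(i=7) -> return 13  (same call as traced above)
-> return 34

Final answer: 34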